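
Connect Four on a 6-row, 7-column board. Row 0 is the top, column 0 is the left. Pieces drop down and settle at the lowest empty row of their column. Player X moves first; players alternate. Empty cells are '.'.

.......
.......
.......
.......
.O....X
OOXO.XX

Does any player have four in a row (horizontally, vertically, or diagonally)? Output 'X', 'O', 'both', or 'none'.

none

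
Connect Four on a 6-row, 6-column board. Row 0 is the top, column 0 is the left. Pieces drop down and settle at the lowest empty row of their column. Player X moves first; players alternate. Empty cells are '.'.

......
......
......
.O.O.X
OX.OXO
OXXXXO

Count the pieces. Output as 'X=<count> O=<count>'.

X=7 O=7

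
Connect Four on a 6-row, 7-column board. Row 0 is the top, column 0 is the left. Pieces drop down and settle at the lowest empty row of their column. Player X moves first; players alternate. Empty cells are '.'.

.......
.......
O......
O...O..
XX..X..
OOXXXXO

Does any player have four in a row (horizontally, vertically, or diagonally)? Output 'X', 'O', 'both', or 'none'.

X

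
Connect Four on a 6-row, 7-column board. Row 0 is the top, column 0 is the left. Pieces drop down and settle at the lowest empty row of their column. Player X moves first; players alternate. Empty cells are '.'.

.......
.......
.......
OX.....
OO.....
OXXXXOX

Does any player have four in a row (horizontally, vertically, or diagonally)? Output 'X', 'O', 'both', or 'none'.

X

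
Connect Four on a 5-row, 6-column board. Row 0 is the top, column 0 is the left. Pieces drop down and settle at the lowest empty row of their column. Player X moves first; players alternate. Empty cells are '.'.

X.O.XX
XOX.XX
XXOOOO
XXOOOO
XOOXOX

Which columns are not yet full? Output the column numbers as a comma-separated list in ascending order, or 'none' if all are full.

col 0: top cell = 'X' → FULL
col 1: top cell = '.' → open
col 2: top cell = 'O' → FULL
col 3: top cell = '.' → open
col 4: top cell = 'X' → FULL
col 5: top cell = 'X' → FULL

Answer: 1,3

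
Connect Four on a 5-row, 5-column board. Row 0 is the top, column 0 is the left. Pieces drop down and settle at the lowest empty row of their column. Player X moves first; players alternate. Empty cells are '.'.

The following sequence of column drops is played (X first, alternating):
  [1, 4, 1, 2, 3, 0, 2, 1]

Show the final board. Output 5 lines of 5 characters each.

Answer: .....
.....
.O...
.XX..
OXOXO

Derivation:
Move 1: X drops in col 1, lands at row 4
Move 2: O drops in col 4, lands at row 4
Move 3: X drops in col 1, lands at row 3
Move 4: O drops in col 2, lands at row 4
Move 5: X drops in col 3, lands at row 4
Move 6: O drops in col 0, lands at row 4
Move 7: X drops in col 2, lands at row 3
Move 8: O drops in col 1, lands at row 2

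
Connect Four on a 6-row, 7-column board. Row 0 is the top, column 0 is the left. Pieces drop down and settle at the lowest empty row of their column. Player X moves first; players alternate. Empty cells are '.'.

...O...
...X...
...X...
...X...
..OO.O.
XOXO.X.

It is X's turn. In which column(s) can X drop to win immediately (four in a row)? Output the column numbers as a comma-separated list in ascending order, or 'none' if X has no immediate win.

col 0: drop X → no win
col 1: drop X → no win
col 2: drop X → no win
col 4: drop X → no win
col 5: drop X → no win
col 6: drop X → no win

Answer: none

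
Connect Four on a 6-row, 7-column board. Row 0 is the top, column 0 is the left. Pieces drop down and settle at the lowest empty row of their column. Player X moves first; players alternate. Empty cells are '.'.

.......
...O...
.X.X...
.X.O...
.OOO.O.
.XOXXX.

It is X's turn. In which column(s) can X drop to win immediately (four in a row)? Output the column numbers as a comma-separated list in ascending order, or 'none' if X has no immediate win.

Answer: 6

Derivation:
col 0: drop X → no win
col 1: drop X → no win
col 2: drop X → no win
col 3: drop X → no win
col 4: drop X → no win
col 5: drop X → no win
col 6: drop X → WIN!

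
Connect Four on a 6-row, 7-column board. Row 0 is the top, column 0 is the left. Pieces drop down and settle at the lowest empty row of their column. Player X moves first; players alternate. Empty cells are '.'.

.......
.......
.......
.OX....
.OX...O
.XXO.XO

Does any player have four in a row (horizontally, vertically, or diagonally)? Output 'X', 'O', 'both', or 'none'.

none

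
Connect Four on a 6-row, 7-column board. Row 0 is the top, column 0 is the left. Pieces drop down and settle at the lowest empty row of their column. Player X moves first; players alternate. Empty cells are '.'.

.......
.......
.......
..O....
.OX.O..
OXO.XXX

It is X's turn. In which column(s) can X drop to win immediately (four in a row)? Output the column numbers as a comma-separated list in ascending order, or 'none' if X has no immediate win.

col 0: drop X → no win
col 1: drop X → no win
col 2: drop X → no win
col 3: drop X → WIN!
col 4: drop X → no win
col 5: drop X → no win
col 6: drop X → no win

Answer: 3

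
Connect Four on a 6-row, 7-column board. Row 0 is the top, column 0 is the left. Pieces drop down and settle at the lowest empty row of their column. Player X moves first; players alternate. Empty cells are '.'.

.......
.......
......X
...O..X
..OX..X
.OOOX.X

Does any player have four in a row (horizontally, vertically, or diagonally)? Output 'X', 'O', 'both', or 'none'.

X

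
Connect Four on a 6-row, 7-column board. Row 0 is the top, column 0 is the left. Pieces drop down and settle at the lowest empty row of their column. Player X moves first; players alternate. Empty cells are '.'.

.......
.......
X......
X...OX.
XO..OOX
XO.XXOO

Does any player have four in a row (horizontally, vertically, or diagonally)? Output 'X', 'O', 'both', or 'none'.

X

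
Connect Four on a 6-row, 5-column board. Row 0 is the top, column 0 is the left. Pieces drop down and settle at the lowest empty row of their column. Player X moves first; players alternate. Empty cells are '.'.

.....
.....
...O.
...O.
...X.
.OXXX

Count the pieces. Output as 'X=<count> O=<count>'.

X=4 O=3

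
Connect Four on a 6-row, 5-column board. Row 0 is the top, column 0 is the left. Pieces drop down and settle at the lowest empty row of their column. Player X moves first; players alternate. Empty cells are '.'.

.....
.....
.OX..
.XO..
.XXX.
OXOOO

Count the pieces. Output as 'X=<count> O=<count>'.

X=6 O=6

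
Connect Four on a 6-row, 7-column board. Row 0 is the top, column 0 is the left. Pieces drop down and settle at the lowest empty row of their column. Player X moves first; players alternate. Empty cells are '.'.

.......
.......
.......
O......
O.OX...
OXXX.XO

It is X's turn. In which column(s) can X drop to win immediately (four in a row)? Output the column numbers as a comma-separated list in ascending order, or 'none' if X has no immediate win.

col 0: drop X → no win
col 1: drop X → no win
col 2: drop X → no win
col 3: drop X → no win
col 4: drop X → WIN!
col 5: drop X → no win
col 6: drop X → no win

Answer: 4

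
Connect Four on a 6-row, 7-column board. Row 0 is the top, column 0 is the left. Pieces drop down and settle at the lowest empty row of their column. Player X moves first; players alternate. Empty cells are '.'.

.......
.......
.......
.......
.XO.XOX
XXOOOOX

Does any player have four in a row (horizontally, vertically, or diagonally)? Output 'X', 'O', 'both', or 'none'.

O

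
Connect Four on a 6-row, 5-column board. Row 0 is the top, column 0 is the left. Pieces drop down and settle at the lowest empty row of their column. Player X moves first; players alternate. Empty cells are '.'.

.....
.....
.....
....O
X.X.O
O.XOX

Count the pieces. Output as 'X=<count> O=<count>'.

X=4 O=4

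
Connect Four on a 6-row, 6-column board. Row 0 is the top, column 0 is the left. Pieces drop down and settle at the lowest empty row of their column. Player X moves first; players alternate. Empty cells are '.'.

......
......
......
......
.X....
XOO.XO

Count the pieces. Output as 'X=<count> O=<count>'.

X=3 O=3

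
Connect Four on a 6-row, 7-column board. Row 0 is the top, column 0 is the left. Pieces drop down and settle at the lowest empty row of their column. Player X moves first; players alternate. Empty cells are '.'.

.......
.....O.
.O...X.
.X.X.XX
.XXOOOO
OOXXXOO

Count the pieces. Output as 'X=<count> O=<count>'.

X=10 O=10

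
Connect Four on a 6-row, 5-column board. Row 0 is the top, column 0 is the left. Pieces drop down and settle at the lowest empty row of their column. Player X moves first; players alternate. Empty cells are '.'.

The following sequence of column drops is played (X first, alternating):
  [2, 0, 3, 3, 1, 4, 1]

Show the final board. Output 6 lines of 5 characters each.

Move 1: X drops in col 2, lands at row 5
Move 2: O drops in col 0, lands at row 5
Move 3: X drops in col 3, lands at row 5
Move 4: O drops in col 3, lands at row 4
Move 5: X drops in col 1, lands at row 5
Move 6: O drops in col 4, lands at row 5
Move 7: X drops in col 1, lands at row 4

Answer: .....
.....
.....
.....
.X.O.
OXXXO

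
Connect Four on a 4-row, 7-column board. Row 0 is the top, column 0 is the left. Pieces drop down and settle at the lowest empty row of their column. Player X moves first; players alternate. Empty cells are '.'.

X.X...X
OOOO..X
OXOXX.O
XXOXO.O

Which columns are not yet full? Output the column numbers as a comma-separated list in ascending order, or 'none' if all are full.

col 0: top cell = 'X' → FULL
col 1: top cell = '.' → open
col 2: top cell = 'X' → FULL
col 3: top cell = '.' → open
col 4: top cell = '.' → open
col 5: top cell = '.' → open
col 6: top cell = 'X' → FULL

Answer: 1,3,4,5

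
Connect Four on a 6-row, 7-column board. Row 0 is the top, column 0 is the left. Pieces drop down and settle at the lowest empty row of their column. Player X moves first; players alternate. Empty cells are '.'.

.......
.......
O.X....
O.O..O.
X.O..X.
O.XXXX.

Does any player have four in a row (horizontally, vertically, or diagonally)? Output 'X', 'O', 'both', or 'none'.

X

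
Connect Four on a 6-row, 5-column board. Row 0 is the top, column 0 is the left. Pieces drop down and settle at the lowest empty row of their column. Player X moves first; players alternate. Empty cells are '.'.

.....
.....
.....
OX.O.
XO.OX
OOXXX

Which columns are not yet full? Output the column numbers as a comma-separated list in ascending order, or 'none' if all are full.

Answer: 0,1,2,3,4

Derivation:
col 0: top cell = '.' → open
col 1: top cell = '.' → open
col 2: top cell = '.' → open
col 3: top cell = '.' → open
col 4: top cell = '.' → open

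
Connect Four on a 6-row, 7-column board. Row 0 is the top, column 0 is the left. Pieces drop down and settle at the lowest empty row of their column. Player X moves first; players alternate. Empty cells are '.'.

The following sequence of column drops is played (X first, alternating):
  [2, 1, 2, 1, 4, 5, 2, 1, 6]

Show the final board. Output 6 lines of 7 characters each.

Move 1: X drops in col 2, lands at row 5
Move 2: O drops in col 1, lands at row 5
Move 3: X drops in col 2, lands at row 4
Move 4: O drops in col 1, lands at row 4
Move 5: X drops in col 4, lands at row 5
Move 6: O drops in col 5, lands at row 5
Move 7: X drops in col 2, lands at row 3
Move 8: O drops in col 1, lands at row 3
Move 9: X drops in col 6, lands at row 5

Answer: .......
.......
.......
.OX....
.OX....
.OX.XOX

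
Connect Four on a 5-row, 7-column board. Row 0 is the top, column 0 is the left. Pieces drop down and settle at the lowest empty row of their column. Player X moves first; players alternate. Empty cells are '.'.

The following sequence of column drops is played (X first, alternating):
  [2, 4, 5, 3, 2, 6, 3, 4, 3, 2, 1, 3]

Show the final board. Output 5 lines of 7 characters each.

Answer: .......
...O...
..OX...
..XXO..
.XXOOXO

Derivation:
Move 1: X drops in col 2, lands at row 4
Move 2: O drops in col 4, lands at row 4
Move 3: X drops in col 5, lands at row 4
Move 4: O drops in col 3, lands at row 4
Move 5: X drops in col 2, lands at row 3
Move 6: O drops in col 6, lands at row 4
Move 7: X drops in col 3, lands at row 3
Move 8: O drops in col 4, lands at row 3
Move 9: X drops in col 3, lands at row 2
Move 10: O drops in col 2, lands at row 2
Move 11: X drops in col 1, lands at row 4
Move 12: O drops in col 3, lands at row 1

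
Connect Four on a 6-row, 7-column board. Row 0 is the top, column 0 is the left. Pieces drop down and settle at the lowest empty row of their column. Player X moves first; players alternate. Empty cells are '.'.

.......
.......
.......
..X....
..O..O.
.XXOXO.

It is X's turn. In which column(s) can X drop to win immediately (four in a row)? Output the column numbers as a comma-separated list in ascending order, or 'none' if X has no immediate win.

Answer: none

Derivation:
col 0: drop X → no win
col 1: drop X → no win
col 2: drop X → no win
col 3: drop X → no win
col 4: drop X → no win
col 5: drop X → no win
col 6: drop X → no win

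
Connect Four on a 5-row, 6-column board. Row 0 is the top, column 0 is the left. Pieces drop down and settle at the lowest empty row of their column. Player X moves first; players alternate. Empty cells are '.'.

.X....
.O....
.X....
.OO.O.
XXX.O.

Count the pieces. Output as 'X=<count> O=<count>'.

X=5 O=5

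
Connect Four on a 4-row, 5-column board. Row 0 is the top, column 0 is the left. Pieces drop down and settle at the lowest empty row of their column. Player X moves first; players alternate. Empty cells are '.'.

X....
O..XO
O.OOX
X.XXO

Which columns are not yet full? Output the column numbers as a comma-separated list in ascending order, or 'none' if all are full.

Answer: 1,2,3,4

Derivation:
col 0: top cell = 'X' → FULL
col 1: top cell = '.' → open
col 2: top cell = '.' → open
col 3: top cell = '.' → open
col 4: top cell = '.' → open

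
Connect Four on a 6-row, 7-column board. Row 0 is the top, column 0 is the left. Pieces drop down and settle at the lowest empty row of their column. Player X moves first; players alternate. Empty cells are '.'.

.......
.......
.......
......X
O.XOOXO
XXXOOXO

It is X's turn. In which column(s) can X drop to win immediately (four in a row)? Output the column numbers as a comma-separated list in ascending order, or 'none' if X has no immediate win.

Answer: none

Derivation:
col 0: drop X → no win
col 1: drop X → no win
col 2: drop X → no win
col 3: drop X → no win
col 4: drop X → no win
col 5: drop X → no win
col 6: drop X → no win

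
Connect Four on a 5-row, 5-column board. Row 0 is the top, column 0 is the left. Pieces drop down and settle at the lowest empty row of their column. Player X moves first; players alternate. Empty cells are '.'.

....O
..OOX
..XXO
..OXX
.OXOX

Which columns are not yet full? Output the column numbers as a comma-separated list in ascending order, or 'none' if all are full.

col 0: top cell = '.' → open
col 1: top cell = '.' → open
col 2: top cell = '.' → open
col 3: top cell = '.' → open
col 4: top cell = 'O' → FULL

Answer: 0,1,2,3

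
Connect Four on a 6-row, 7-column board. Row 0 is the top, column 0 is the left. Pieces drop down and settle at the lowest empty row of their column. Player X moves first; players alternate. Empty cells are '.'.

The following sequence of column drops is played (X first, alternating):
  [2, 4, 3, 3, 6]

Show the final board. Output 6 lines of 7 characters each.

Answer: .......
.......
.......
.......
...O...
..XXO.X

Derivation:
Move 1: X drops in col 2, lands at row 5
Move 2: O drops in col 4, lands at row 5
Move 3: X drops in col 3, lands at row 5
Move 4: O drops in col 3, lands at row 4
Move 5: X drops in col 6, lands at row 5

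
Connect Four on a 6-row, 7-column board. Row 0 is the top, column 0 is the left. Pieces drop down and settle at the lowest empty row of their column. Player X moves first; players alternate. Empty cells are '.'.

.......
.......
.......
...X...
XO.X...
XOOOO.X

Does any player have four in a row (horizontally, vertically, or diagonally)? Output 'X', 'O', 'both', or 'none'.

O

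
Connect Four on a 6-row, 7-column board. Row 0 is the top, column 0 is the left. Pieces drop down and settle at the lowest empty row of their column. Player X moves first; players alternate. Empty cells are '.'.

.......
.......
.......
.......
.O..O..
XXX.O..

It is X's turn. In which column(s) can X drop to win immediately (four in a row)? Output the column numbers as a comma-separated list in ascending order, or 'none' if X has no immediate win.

col 0: drop X → no win
col 1: drop X → no win
col 2: drop X → no win
col 3: drop X → WIN!
col 4: drop X → no win
col 5: drop X → no win
col 6: drop X → no win

Answer: 3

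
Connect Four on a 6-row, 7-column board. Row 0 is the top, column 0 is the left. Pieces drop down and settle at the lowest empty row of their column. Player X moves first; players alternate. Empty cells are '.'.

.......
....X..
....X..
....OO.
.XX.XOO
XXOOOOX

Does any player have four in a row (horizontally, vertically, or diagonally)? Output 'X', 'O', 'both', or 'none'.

O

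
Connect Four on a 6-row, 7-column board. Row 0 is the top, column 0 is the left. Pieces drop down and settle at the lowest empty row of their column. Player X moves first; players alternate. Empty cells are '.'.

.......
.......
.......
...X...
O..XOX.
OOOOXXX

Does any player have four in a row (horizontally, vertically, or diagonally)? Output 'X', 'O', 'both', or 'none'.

O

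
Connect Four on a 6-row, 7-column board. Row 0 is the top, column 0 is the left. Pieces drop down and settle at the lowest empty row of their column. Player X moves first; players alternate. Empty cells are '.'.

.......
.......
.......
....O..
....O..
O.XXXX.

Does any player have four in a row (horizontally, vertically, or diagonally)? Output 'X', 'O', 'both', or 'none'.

X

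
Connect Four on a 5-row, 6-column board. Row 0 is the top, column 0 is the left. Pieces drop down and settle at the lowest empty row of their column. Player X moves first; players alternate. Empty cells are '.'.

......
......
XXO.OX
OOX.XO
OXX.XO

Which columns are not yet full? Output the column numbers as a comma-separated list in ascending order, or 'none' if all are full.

Answer: 0,1,2,3,4,5

Derivation:
col 0: top cell = '.' → open
col 1: top cell = '.' → open
col 2: top cell = '.' → open
col 3: top cell = '.' → open
col 4: top cell = '.' → open
col 5: top cell = '.' → open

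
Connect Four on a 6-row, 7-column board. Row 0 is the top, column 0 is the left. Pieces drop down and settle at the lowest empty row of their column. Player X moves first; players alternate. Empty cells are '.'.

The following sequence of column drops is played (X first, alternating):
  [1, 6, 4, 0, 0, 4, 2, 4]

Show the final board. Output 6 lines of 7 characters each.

Move 1: X drops in col 1, lands at row 5
Move 2: O drops in col 6, lands at row 5
Move 3: X drops in col 4, lands at row 5
Move 4: O drops in col 0, lands at row 5
Move 5: X drops in col 0, lands at row 4
Move 6: O drops in col 4, lands at row 4
Move 7: X drops in col 2, lands at row 5
Move 8: O drops in col 4, lands at row 3

Answer: .......
.......
.......
....O..
X...O..
OXX.X.O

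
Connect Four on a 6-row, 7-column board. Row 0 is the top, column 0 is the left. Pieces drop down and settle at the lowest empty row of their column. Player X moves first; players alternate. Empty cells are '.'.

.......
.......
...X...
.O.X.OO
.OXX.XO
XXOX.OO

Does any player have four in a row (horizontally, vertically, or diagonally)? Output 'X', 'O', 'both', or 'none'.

X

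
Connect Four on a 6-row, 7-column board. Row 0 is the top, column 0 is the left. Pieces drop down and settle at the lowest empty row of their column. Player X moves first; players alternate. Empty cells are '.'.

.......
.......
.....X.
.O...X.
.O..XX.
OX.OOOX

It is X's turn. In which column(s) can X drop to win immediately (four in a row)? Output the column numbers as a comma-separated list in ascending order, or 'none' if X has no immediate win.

Answer: 5

Derivation:
col 0: drop X → no win
col 1: drop X → no win
col 2: drop X → no win
col 3: drop X → no win
col 4: drop X → no win
col 5: drop X → WIN!
col 6: drop X → no win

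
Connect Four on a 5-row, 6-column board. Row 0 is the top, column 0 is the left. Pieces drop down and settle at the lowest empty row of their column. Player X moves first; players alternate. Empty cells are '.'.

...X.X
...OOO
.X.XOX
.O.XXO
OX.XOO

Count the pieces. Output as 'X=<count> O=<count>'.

X=9 O=9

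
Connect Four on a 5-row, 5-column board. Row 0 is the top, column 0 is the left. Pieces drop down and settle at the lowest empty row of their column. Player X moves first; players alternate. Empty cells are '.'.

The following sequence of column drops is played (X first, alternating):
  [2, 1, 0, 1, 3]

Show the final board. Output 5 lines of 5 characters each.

Move 1: X drops in col 2, lands at row 4
Move 2: O drops in col 1, lands at row 4
Move 3: X drops in col 0, lands at row 4
Move 4: O drops in col 1, lands at row 3
Move 5: X drops in col 3, lands at row 4

Answer: .....
.....
.....
.O...
XOXX.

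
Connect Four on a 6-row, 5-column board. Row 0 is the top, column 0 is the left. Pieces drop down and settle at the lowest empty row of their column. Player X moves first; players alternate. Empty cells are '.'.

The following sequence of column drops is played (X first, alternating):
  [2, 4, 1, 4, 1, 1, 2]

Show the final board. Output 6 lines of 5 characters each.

Answer: .....
.....
.....
.O...
.XX.O
.XX.O

Derivation:
Move 1: X drops in col 2, lands at row 5
Move 2: O drops in col 4, lands at row 5
Move 3: X drops in col 1, lands at row 5
Move 4: O drops in col 4, lands at row 4
Move 5: X drops in col 1, lands at row 4
Move 6: O drops in col 1, lands at row 3
Move 7: X drops in col 2, lands at row 4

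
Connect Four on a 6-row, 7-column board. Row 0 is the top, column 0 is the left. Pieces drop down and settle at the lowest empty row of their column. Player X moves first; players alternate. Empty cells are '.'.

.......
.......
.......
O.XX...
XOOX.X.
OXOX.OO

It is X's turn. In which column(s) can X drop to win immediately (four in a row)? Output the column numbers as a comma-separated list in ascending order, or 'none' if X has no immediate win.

col 0: drop X → no win
col 1: drop X → no win
col 2: drop X → no win
col 3: drop X → WIN!
col 4: drop X → no win
col 5: drop X → no win
col 6: drop X → no win

Answer: 3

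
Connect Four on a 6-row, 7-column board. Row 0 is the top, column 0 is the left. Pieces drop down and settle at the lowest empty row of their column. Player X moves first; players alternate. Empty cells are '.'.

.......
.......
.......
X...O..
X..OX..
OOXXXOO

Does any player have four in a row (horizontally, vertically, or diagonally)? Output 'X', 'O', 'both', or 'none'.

none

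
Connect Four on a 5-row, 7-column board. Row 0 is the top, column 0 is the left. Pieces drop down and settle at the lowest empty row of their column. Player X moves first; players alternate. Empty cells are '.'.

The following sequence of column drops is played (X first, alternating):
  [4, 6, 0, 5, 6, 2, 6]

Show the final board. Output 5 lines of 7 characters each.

Answer: .......
.......
......X
......X
X.O.XOO

Derivation:
Move 1: X drops in col 4, lands at row 4
Move 2: O drops in col 6, lands at row 4
Move 3: X drops in col 0, lands at row 4
Move 4: O drops in col 5, lands at row 4
Move 5: X drops in col 6, lands at row 3
Move 6: O drops in col 2, lands at row 4
Move 7: X drops in col 6, lands at row 2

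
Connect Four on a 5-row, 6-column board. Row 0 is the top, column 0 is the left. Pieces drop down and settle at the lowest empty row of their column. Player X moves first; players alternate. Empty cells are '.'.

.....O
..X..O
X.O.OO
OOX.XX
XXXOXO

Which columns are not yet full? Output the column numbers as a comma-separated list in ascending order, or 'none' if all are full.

Answer: 0,1,2,3,4

Derivation:
col 0: top cell = '.' → open
col 1: top cell = '.' → open
col 2: top cell = '.' → open
col 3: top cell = '.' → open
col 4: top cell = '.' → open
col 5: top cell = 'O' → FULL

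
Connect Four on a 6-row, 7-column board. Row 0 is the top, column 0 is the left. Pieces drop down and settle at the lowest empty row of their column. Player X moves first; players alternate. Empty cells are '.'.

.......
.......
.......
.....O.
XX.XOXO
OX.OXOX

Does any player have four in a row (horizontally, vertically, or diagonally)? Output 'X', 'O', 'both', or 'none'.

none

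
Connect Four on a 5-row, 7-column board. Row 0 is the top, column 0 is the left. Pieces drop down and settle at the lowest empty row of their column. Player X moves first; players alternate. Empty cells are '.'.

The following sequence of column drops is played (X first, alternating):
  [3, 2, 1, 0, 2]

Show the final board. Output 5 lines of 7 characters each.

Answer: .......
.......
.......
..X....
OXOX...

Derivation:
Move 1: X drops in col 3, lands at row 4
Move 2: O drops in col 2, lands at row 4
Move 3: X drops in col 1, lands at row 4
Move 4: O drops in col 0, lands at row 4
Move 5: X drops in col 2, lands at row 3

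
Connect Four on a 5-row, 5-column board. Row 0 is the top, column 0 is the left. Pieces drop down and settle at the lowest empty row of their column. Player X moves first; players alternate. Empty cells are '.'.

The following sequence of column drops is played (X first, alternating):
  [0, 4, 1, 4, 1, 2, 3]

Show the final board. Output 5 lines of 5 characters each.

Answer: .....
.....
.....
.X..O
XXOXO

Derivation:
Move 1: X drops in col 0, lands at row 4
Move 2: O drops in col 4, lands at row 4
Move 3: X drops in col 1, lands at row 4
Move 4: O drops in col 4, lands at row 3
Move 5: X drops in col 1, lands at row 3
Move 6: O drops in col 2, lands at row 4
Move 7: X drops in col 3, lands at row 4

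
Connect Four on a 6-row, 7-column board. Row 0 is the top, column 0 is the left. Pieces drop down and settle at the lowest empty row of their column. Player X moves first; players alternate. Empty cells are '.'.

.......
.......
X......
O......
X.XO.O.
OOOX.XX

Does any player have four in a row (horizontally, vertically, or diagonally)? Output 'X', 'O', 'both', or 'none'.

none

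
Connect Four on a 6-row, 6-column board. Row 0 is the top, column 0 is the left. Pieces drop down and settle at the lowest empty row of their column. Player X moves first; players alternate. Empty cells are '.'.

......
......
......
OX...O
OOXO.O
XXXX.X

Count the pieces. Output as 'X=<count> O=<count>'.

X=7 O=6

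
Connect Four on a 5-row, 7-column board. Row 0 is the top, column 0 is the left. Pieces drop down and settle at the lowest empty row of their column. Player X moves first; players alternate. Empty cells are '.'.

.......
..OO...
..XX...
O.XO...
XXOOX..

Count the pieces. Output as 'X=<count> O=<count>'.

X=6 O=6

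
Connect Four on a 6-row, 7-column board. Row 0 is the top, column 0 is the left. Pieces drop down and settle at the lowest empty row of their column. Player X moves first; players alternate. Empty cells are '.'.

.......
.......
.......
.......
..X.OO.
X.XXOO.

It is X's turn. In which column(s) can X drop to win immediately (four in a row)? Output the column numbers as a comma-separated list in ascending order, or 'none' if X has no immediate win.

col 0: drop X → no win
col 1: drop X → WIN!
col 2: drop X → no win
col 3: drop X → no win
col 4: drop X → no win
col 5: drop X → no win
col 6: drop X → no win

Answer: 1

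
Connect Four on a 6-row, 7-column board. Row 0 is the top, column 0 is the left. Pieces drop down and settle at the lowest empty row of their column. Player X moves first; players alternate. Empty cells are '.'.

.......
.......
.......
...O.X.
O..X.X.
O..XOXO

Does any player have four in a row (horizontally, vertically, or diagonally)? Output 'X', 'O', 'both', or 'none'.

none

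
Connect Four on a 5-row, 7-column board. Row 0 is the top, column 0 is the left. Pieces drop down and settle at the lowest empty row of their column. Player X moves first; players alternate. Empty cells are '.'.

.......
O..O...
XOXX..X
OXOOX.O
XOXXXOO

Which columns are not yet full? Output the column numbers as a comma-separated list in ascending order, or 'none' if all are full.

Answer: 0,1,2,3,4,5,6

Derivation:
col 0: top cell = '.' → open
col 1: top cell = '.' → open
col 2: top cell = '.' → open
col 3: top cell = '.' → open
col 4: top cell = '.' → open
col 5: top cell = '.' → open
col 6: top cell = '.' → open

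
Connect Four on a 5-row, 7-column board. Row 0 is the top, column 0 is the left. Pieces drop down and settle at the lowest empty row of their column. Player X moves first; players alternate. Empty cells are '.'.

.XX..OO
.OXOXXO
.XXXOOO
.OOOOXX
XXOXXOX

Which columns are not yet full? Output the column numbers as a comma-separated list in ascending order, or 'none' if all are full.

Answer: 0,3,4

Derivation:
col 0: top cell = '.' → open
col 1: top cell = 'X' → FULL
col 2: top cell = 'X' → FULL
col 3: top cell = '.' → open
col 4: top cell = '.' → open
col 5: top cell = 'O' → FULL
col 6: top cell = 'O' → FULL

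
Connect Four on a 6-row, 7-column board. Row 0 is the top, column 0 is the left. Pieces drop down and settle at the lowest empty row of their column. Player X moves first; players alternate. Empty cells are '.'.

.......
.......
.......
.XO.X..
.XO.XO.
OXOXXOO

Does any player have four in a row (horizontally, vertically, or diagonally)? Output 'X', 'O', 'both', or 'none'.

none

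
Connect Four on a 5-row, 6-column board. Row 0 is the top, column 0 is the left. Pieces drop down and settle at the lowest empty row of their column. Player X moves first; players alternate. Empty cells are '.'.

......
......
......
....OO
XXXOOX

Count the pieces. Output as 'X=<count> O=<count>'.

X=4 O=4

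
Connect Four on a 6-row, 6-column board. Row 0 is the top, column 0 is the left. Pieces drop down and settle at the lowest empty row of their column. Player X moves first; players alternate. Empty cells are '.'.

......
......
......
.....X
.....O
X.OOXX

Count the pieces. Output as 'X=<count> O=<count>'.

X=4 O=3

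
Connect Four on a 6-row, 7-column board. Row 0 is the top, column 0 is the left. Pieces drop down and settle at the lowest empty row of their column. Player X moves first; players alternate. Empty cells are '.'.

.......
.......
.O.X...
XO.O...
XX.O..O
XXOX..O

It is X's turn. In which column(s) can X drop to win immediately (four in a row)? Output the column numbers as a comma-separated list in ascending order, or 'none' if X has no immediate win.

col 0: drop X → WIN!
col 1: drop X → no win
col 2: drop X → no win
col 3: drop X → no win
col 4: drop X → no win
col 5: drop X → no win
col 6: drop X → no win

Answer: 0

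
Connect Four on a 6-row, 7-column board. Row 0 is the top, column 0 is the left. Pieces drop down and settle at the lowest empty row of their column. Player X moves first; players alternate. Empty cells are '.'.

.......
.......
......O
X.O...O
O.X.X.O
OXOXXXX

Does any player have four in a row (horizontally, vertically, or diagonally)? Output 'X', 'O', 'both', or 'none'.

X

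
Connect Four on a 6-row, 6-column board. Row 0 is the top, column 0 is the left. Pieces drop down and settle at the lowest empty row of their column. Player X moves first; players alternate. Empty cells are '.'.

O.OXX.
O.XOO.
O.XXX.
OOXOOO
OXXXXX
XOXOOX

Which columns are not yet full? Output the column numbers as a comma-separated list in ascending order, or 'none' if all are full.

Answer: 1,5

Derivation:
col 0: top cell = 'O' → FULL
col 1: top cell = '.' → open
col 2: top cell = 'O' → FULL
col 3: top cell = 'X' → FULL
col 4: top cell = 'X' → FULL
col 5: top cell = '.' → open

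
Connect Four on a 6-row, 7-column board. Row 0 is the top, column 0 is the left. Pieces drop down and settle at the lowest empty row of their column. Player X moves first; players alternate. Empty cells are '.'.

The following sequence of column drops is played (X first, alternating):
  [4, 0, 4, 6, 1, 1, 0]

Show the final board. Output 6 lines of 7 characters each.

Answer: .......
.......
.......
.......
XO..X..
OX..X.O

Derivation:
Move 1: X drops in col 4, lands at row 5
Move 2: O drops in col 0, lands at row 5
Move 3: X drops in col 4, lands at row 4
Move 4: O drops in col 6, lands at row 5
Move 5: X drops in col 1, lands at row 5
Move 6: O drops in col 1, lands at row 4
Move 7: X drops in col 0, lands at row 4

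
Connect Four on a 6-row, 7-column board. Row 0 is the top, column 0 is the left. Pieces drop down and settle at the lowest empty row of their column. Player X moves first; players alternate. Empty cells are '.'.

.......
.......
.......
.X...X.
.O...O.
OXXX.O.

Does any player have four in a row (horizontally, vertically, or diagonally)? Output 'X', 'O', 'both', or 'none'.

none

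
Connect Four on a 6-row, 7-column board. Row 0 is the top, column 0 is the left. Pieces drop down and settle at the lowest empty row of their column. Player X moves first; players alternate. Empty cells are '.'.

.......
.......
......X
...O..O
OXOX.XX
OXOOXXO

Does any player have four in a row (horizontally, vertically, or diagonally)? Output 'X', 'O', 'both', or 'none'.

none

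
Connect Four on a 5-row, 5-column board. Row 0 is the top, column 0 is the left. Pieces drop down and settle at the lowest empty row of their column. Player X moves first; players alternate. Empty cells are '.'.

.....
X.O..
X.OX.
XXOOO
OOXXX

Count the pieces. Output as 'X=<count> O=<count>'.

X=8 O=7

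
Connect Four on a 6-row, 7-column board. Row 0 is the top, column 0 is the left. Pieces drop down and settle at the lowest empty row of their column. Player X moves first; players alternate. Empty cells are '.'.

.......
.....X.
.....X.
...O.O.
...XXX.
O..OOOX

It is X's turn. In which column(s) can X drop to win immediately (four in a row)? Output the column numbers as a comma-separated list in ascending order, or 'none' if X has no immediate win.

Answer: 6

Derivation:
col 0: drop X → no win
col 1: drop X → no win
col 2: drop X → no win
col 3: drop X → no win
col 4: drop X → no win
col 5: drop X → no win
col 6: drop X → WIN!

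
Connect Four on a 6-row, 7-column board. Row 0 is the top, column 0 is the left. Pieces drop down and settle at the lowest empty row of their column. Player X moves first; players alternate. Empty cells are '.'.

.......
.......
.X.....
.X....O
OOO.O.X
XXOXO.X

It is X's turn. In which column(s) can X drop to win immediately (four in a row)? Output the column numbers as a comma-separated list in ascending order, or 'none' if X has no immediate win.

col 0: drop X → no win
col 1: drop X → no win
col 2: drop X → no win
col 3: drop X → no win
col 4: drop X → no win
col 5: drop X → no win
col 6: drop X → no win

Answer: none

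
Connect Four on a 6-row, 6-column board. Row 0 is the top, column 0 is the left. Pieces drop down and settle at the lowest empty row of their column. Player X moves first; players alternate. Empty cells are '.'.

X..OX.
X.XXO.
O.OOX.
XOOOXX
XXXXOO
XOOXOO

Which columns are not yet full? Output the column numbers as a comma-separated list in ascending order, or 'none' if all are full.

col 0: top cell = 'X' → FULL
col 1: top cell = '.' → open
col 2: top cell = '.' → open
col 3: top cell = 'O' → FULL
col 4: top cell = 'X' → FULL
col 5: top cell = '.' → open

Answer: 1,2,5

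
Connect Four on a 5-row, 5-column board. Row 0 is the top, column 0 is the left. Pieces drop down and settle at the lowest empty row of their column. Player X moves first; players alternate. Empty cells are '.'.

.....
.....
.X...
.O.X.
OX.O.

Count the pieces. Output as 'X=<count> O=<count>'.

X=3 O=3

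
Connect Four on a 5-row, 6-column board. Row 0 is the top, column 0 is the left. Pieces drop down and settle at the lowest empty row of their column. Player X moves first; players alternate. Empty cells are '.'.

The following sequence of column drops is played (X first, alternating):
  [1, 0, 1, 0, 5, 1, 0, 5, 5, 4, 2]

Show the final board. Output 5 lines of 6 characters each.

Move 1: X drops in col 1, lands at row 4
Move 2: O drops in col 0, lands at row 4
Move 3: X drops in col 1, lands at row 3
Move 4: O drops in col 0, lands at row 3
Move 5: X drops in col 5, lands at row 4
Move 6: O drops in col 1, lands at row 2
Move 7: X drops in col 0, lands at row 2
Move 8: O drops in col 5, lands at row 3
Move 9: X drops in col 5, lands at row 2
Move 10: O drops in col 4, lands at row 4
Move 11: X drops in col 2, lands at row 4

Answer: ......
......
XO...X
OX...O
OXX.OX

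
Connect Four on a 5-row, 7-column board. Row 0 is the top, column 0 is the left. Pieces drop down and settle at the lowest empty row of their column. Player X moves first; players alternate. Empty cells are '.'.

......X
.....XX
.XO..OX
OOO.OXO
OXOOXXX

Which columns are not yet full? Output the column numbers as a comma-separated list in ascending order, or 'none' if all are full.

col 0: top cell = '.' → open
col 1: top cell = '.' → open
col 2: top cell = '.' → open
col 3: top cell = '.' → open
col 4: top cell = '.' → open
col 5: top cell = '.' → open
col 6: top cell = 'X' → FULL

Answer: 0,1,2,3,4,5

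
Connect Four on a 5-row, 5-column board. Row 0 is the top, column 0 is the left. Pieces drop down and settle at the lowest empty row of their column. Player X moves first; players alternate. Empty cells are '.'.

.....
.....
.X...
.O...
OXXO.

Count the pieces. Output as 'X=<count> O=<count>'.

X=3 O=3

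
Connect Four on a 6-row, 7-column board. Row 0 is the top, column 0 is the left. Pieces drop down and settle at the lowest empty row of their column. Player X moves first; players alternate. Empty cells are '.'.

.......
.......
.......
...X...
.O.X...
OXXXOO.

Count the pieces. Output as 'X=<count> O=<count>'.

X=5 O=4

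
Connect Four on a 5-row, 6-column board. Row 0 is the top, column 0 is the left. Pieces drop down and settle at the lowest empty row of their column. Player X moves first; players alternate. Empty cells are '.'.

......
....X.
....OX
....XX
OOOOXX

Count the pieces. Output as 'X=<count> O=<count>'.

X=6 O=5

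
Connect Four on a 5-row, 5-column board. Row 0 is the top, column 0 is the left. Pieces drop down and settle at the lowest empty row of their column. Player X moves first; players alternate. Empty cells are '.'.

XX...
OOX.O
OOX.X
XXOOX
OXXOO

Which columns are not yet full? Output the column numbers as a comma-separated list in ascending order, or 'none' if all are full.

Answer: 2,3,4

Derivation:
col 0: top cell = 'X' → FULL
col 1: top cell = 'X' → FULL
col 2: top cell = '.' → open
col 3: top cell = '.' → open
col 4: top cell = '.' → open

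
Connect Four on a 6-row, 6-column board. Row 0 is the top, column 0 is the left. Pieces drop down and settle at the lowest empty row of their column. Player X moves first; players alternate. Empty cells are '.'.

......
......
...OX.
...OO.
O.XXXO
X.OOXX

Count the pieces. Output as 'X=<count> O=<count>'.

X=7 O=7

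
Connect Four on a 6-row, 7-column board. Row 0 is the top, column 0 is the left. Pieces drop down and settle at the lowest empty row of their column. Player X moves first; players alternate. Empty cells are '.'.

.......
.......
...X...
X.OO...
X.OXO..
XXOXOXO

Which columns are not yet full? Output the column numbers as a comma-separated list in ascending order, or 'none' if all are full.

Answer: 0,1,2,3,4,5,6

Derivation:
col 0: top cell = '.' → open
col 1: top cell = '.' → open
col 2: top cell = '.' → open
col 3: top cell = '.' → open
col 4: top cell = '.' → open
col 5: top cell = '.' → open
col 6: top cell = '.' → open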